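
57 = 57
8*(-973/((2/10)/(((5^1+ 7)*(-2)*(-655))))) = -611822400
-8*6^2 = -288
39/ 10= 3.90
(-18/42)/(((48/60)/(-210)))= 225/2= 112.50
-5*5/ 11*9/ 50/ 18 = -0.02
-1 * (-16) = 16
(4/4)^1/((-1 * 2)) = -1/2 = -0.50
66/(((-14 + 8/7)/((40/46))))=-308/69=-4.46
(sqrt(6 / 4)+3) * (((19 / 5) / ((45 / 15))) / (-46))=-0.12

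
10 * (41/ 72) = 205/ 36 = 5.69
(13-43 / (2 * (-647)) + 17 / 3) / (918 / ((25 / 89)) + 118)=1814825 / 328619064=0.01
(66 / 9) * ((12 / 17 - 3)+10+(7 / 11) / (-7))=2848 / 51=55.84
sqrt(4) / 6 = 1 / 3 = 0.33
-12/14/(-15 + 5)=3/35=0.09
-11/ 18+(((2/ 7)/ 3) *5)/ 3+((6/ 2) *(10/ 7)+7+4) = 89/ 6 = 14.83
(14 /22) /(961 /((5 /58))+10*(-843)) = 35 /149468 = 0.00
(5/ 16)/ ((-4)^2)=5/ 256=0.02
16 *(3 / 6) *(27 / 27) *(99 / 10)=396 / 5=79.20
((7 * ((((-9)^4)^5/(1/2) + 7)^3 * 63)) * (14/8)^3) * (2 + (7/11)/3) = 75162671729942547023979610000000000000000000000000000000000000.00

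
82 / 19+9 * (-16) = -2654 / 19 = -139.68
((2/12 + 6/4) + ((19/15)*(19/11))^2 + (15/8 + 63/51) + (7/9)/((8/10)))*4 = 4334509/102850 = 42.14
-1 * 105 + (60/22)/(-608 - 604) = -233315/2222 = -105.00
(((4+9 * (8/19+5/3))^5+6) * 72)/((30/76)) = 730602481631376/651605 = 1121235229.37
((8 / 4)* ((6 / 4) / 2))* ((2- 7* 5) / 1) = -49.50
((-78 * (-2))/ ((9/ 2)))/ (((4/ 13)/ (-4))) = -1352/ 3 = -450.67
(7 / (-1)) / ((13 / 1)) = -7 / 13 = -0.54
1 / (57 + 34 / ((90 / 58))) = 45 / 3551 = 0.01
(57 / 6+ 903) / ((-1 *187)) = -1825 / 374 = -4.88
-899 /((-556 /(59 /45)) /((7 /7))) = 53041 /25020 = 2.12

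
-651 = -651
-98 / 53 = -1.85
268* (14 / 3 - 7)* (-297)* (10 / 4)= 464310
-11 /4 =-2.75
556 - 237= 319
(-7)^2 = 49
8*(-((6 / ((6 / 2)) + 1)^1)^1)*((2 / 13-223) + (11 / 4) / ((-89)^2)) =550730430 / 102973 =5348.30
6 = 6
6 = 6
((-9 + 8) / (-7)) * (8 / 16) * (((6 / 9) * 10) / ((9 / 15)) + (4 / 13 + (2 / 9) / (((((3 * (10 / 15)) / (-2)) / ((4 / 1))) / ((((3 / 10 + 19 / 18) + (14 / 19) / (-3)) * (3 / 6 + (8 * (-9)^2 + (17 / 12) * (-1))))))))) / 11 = -1710607 / 420147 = -4.07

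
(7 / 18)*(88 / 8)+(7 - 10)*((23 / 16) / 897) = 7999 / 1872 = 4.27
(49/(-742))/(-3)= 0.02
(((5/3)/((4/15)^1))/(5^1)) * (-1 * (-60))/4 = 75/4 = 18.75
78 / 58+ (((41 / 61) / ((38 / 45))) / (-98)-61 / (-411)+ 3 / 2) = 8082425891 / 2707567716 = 2.99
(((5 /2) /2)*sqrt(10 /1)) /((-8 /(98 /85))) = -49*sqrt(10) /272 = -0.57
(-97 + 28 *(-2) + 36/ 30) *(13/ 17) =-9867/ 85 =-116.08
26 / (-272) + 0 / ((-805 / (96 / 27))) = -13 / 136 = -0.10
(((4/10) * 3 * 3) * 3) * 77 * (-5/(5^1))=-4158/5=-831.60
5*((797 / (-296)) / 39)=-3985 / 11544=-0.35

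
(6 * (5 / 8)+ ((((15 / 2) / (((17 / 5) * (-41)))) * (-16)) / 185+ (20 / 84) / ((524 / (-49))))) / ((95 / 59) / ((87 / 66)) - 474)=-64723784995 / 8198507027148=-0.01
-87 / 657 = -29 / 219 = -0.13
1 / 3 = 0.33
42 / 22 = 21 / 11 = 1.91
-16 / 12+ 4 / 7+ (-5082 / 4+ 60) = -50873 / 42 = -1211.26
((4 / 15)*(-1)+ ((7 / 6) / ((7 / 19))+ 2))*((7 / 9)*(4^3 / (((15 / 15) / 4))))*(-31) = -1361024 / 45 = -30244.98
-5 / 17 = -0.29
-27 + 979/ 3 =898/ 3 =299.33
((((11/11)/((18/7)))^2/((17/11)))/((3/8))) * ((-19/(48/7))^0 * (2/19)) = 2156/78489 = 0.03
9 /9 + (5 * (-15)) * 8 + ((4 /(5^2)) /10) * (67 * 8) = -590.42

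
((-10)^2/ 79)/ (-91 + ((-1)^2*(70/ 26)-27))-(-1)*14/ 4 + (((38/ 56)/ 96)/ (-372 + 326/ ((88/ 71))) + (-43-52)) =-34918864460149/ 381580883040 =-91.51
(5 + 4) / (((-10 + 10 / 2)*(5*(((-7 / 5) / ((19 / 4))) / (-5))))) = -171 / 28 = -6.11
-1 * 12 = -12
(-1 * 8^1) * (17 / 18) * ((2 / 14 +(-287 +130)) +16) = 67048 / 63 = 1064.25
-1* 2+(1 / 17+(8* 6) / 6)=103 / 17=6.06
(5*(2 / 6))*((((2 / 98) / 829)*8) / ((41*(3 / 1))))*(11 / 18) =220 / 134902341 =0.00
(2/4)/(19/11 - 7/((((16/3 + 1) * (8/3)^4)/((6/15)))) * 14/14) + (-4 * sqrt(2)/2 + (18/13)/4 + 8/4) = 252175749/95626154 - 2 * sqrt(2) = -0.19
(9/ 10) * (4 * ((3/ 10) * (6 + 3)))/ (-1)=-243/ 25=-9.72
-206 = -206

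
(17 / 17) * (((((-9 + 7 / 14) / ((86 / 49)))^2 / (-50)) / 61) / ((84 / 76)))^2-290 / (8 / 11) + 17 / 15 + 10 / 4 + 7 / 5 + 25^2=16947295598052560569 / 73275025080960000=231.28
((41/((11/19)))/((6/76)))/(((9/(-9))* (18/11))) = -14801/27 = -548.19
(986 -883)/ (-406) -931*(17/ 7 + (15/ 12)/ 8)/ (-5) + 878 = 44141621/ 32480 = 1359.04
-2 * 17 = -34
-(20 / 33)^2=-400 / 1089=-0.37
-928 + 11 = -917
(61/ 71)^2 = 3721/ 5041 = 0.74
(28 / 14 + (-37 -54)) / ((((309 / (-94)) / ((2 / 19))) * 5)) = 16732 / 29355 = 0.57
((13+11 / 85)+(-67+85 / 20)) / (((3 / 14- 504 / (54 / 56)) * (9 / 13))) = 0.14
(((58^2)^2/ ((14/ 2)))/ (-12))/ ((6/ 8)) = -179626.92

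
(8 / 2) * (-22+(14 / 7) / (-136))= -1497 / 17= -88.06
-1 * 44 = -44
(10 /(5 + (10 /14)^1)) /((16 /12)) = 21 /16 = 1.31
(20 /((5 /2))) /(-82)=-4 /41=-0.10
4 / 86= 2 / 43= 0.05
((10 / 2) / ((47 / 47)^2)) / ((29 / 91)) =455 / 29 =15.69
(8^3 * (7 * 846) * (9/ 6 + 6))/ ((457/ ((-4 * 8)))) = -727695360/ 457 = -1592331.20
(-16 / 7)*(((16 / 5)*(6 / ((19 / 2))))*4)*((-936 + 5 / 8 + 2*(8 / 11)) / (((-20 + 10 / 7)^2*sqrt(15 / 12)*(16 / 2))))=11045664*sqrt(5) / 4415125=5.59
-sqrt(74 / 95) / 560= -sqrt(7030) / 53200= -0.00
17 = 17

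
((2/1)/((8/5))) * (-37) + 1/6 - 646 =-8305/12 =-692.08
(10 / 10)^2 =1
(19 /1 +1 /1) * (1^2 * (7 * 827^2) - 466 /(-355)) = 6798256124 /71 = 95750086.25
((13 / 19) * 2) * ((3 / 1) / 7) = 78 / 133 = 0.59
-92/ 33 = -2.79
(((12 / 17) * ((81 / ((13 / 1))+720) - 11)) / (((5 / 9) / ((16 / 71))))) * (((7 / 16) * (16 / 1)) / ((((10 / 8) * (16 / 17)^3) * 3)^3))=227012074402463 / 4839178240000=46.91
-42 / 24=-7 / 4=-1.75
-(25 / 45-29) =256 / 9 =28.44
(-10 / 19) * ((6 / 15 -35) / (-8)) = -173 / 76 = -2.28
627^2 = 393129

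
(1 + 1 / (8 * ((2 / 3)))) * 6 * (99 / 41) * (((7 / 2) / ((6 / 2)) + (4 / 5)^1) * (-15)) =-507.53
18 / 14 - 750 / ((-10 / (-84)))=-44091 / 7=-6298.71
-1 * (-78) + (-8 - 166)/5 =216/5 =43.20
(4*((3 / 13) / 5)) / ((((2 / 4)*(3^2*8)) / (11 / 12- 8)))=-17 / 468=-0.04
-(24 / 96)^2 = -1 / 16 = -0.06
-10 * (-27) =270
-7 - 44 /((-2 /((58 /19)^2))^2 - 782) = -15361231073 /2212244647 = -6.94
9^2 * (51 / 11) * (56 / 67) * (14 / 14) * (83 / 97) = 19200888 / 71489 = 268.59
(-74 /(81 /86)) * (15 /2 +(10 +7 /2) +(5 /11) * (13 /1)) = -1883744 /891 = -2114.19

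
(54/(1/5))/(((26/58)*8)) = 3915/52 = 75.29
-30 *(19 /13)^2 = -64.08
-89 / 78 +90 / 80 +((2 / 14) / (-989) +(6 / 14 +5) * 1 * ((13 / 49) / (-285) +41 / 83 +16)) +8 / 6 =3990451447007 / 43923111960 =90.85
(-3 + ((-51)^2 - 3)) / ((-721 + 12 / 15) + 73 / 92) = -397900 / 110309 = -3.61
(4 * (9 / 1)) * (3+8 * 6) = 1836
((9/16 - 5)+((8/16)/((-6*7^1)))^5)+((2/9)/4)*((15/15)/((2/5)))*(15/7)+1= -3.14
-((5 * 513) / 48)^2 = -731025 / 256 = -2855.57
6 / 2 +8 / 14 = 25 / 7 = 3.57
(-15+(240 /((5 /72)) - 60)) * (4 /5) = 13524 /5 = 2704.80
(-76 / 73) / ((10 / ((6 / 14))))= -114 / 2555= -0.04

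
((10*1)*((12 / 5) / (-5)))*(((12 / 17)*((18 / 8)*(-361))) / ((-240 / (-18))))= 87723 / 425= 206.41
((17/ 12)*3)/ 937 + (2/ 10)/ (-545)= 42577/ 10213300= 0.00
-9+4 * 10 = 31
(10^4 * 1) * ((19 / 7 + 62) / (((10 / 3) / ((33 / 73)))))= 44847000 / 511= 87763.21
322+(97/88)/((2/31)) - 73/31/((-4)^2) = 924623/2728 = 338.94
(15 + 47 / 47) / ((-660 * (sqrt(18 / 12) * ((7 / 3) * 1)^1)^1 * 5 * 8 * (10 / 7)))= -sqrt(6) / 16500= -0.00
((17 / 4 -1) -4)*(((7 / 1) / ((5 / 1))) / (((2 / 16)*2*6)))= -7 / 10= -0.70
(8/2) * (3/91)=12/91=0.13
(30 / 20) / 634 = 3 / 1268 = 0.00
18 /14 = 9 /7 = 1.29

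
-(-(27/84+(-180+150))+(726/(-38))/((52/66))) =-37551/6916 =-5.43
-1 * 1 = -1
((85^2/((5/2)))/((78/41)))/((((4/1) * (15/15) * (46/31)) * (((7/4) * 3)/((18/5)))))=367319/2093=175.50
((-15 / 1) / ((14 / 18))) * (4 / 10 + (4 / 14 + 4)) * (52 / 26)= -8856 / 49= -180.73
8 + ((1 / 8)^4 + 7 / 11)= 389131 / 45056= 8.64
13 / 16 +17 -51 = -531 / 16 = -33.19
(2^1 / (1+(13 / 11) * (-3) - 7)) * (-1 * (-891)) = -186.69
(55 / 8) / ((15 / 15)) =55 / 8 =6.88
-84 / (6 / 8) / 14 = -8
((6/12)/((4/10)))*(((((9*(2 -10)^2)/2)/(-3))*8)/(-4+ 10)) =-160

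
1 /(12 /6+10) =1 /12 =0.08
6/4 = 3/2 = 1.50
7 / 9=0.78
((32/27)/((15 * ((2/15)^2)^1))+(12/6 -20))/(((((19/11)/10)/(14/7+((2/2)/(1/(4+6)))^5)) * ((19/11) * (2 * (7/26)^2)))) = -31341862.12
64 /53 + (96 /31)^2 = 549952 /50933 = 10.80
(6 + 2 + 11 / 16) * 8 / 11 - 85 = -1731 / 22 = -78.68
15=15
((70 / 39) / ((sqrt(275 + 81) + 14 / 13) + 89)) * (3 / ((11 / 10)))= 0.04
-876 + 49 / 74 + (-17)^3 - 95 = -435367 / 74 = -5883.34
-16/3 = -5.33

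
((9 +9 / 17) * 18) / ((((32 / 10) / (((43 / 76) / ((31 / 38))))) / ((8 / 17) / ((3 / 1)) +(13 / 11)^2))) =57.76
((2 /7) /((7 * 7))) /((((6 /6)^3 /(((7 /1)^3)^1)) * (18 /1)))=1 /9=0.11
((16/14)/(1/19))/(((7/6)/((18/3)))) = 5472/49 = 111.67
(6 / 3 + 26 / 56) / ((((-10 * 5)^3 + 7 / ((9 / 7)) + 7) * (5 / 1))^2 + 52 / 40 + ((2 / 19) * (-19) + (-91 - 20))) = 27945 / 4428805542637322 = 0.00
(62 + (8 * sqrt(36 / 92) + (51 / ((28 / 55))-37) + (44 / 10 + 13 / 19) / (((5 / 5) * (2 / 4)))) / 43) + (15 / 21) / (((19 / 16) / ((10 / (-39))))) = 24 * sqrt(23) / 989 + 283491857 / 4460820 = 63.67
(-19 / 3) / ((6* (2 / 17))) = -323 / 36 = -8.97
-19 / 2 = -9.50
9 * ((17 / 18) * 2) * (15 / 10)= 51 / 2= 25.50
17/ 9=1.89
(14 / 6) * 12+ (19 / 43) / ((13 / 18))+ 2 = 17112 / 559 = 30.61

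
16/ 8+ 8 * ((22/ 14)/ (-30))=166/ 105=1.58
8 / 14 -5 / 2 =-27 / 14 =-1.93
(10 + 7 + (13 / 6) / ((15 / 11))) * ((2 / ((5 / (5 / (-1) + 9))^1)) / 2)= 3346 / 225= 14.87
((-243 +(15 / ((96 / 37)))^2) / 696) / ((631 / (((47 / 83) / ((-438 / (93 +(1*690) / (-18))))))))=413547689 / 12261737705472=0.00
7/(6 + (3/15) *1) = 35/31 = 1.13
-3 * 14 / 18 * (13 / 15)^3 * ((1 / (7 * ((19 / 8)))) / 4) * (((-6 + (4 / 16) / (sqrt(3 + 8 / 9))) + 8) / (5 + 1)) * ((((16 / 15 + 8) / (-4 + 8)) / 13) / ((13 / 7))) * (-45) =221 * sqrt(35) / 641250 + 6188 / 192375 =0.03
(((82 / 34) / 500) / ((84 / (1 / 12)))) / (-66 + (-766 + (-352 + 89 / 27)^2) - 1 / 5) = 3321 / 83809844742400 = 0.00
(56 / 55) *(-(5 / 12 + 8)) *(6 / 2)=-1414 / 55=-25.71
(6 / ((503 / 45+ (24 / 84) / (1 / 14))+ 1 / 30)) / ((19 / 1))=540 / 26011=0.02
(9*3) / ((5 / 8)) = 216 / 5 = 43.20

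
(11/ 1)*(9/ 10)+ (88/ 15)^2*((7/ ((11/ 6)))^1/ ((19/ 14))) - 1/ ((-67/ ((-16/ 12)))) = 20376461/ 190950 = 106.71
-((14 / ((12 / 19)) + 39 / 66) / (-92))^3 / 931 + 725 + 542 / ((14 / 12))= 30991708121688847 / 26052834620736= 1189.57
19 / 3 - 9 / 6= 29 / 6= 4.83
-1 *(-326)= 326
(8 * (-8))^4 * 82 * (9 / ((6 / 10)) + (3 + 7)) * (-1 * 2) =-68786585600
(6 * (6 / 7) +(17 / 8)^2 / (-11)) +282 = 1413017 / 4928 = 286.73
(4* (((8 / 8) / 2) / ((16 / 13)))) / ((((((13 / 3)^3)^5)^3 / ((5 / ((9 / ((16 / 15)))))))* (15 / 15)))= 218837978263024718418 / 10315908977942302627204470186314316211062255002161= 0.00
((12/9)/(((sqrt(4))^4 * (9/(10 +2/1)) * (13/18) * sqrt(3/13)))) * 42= 28 * sqrt(39)/13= 13.45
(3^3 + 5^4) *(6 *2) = 7824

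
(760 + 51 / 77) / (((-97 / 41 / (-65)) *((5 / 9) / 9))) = 2528685783 / 7469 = 338557.48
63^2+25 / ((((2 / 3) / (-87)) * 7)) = 49041 / 14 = 3502.93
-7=-7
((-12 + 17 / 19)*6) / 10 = -633 / 95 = -6.66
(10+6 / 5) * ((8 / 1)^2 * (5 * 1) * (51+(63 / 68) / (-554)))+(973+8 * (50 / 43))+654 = 37341500125 / 202487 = 184414.31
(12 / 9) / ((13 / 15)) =20 / 13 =1.54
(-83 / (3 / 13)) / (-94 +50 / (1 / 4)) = -1079 / 318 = -3.39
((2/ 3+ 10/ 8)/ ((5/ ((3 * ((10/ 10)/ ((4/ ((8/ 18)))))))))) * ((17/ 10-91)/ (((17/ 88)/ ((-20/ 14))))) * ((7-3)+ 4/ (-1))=0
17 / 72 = 0.24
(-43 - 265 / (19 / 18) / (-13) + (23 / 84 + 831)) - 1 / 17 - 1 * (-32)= 296114509 / 352716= 839.53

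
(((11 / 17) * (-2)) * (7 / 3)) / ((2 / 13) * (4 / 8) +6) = -2002 / 4029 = -0.50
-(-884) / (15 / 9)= 2652 / 5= 530.40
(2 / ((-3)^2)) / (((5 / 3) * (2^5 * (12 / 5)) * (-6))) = -1 / 3456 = -0.00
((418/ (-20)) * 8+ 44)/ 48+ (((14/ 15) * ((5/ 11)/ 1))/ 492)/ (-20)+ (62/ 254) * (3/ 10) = -2.49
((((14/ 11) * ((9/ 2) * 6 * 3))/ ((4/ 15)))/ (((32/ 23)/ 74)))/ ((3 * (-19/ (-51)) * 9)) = 13671315/ 6688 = 2044.16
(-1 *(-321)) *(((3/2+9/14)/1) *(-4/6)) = -3210/7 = -458.57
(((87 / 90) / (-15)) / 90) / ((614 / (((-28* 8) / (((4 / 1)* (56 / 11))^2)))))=3509 / 5570208000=0.00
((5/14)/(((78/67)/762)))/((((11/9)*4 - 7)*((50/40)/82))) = -12559284/1729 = -7263.90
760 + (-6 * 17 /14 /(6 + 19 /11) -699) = 2102 /35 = 60.06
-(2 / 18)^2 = -1 / 81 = -0.01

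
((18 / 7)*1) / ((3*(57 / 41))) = 82 / 133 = 0.62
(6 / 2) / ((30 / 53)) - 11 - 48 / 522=-5039 / 870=-5.79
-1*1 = -1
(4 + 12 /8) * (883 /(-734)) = -9713 /1468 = -6.62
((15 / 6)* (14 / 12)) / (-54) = -35 / 648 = -0.05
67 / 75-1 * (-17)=1342 / 75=17.89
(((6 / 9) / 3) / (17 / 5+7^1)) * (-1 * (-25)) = 125 / 234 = 0.53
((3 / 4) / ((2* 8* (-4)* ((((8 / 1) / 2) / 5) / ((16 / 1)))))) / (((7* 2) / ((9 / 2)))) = -135 / 1792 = -0.08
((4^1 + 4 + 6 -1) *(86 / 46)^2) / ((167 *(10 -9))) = 24037 / 88343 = 0.27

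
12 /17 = 0.71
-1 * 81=-81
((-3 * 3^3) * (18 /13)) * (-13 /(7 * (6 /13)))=3159 /7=451.29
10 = 10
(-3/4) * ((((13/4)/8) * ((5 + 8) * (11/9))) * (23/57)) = -42757/21888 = -1.95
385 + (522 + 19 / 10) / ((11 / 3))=58067 / 110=527.88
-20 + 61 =41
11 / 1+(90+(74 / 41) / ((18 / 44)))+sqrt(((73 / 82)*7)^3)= 120.97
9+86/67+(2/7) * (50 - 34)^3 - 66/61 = 33743953/28609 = 1179.49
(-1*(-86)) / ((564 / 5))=215 / 282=0.76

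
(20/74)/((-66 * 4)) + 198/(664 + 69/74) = 71314343/240317220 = 0.30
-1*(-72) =72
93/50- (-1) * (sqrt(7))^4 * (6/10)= 1563/50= 31.26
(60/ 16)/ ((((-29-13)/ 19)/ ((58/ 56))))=-2755/ 1568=-1.76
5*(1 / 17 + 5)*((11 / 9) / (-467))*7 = -33110 / 71451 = -0.46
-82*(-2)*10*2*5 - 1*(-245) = 16645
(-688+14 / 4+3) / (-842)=1363 / 1684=0.81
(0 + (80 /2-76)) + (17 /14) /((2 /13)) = -787 /28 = -28.11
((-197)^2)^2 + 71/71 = 1506138482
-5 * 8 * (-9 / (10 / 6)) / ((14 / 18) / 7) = 1944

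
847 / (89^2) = 847 / 7921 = 0.11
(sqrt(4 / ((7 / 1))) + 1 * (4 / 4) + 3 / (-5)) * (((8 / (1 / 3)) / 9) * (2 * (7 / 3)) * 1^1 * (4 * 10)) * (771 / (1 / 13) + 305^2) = 184662016 / 9 + 131901440 * sqrt(7) / 9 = 59293380.42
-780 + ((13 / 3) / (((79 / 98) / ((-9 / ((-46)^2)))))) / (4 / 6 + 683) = -19101831099 / 24489526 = -780.00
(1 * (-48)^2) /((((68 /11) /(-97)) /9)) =-5531328 /17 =-325372.24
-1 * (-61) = 61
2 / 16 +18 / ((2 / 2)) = 145 / 8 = 18.12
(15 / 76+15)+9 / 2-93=-5571 / 76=-73.30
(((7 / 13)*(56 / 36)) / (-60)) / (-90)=49 / 315900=0.00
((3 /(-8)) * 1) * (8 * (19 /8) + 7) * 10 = -195 /2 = -97.50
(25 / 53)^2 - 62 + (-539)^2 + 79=816121867 / 2809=290538.22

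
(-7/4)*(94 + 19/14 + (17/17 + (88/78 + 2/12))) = -26659/156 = -170.89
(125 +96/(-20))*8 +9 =4853/5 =970.60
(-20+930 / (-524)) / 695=-1141 / 36418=-0.03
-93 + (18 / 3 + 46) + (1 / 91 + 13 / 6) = -21197 / 546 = -38.82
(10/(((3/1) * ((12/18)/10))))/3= 50/3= 16.67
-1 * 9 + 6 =-3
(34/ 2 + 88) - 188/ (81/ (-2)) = 8881/ 81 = 109.64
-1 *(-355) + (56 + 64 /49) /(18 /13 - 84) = 3107621 /8771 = 354.31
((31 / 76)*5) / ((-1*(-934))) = 155 / 70984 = 0.00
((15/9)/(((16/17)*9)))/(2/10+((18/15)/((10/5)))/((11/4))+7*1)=275/10368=0.03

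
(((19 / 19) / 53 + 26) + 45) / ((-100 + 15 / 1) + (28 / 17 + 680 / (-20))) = -63988 / 105735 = -0.61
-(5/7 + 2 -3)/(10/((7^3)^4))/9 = 1977326743/45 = 43940594.29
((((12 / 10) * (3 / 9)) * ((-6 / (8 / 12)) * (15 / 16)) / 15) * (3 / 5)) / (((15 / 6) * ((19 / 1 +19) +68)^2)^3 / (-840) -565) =567 / 110821808018000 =0.00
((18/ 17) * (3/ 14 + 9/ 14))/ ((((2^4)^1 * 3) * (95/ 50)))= 0.01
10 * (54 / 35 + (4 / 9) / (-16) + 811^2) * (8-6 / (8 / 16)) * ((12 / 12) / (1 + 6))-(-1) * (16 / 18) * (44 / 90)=-74585724586 / 19845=-3758413.94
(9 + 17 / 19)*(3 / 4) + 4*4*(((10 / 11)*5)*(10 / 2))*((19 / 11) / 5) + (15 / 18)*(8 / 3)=2798729 / 20691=135.26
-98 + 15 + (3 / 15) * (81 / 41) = -16934 / 205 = -82.60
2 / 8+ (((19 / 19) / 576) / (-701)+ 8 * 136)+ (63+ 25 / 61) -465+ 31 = 17676202835 / 24630336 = 717.66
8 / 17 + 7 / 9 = 191 / 153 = 1.25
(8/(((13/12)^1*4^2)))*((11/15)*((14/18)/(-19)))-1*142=-1578484/11115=-142.01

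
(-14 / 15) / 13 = -14 / 195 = -0.07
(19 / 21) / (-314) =-19 / 6594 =-0.00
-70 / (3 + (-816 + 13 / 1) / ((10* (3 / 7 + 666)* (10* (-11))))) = -32655000 / 1400011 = -23.32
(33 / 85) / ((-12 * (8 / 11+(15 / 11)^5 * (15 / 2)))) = -1771561 / 1976229770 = -0.00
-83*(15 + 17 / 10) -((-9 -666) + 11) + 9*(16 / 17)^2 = -2063829 / 2890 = -714.13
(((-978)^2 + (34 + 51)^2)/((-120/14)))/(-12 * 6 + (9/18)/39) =87697519/56150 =1561.84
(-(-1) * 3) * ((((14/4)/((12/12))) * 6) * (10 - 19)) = -567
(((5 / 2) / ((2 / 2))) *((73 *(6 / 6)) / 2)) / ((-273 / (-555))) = 67525 / 364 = 185.51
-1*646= -646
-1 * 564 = -564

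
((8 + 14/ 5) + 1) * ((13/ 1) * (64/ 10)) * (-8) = -196352/ 25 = -7854.08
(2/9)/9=2/81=0.02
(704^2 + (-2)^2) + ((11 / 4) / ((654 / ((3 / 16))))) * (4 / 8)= 13829780491 / 27904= 495620.00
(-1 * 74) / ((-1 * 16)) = 37 / 8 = 4.62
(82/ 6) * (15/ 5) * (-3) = -123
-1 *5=-5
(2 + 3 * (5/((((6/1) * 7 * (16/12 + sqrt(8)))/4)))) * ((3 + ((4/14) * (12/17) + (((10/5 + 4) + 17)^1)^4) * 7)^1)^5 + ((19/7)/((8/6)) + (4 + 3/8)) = 921465194993374536329666753401298393040 * sqrt(2)/69572993 + 27193461754471141872128832189268551788577/556583944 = 67588457712654270965949260000000.00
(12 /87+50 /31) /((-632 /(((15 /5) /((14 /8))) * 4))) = -9444 /497147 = -0.02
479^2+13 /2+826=460547 /2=230273.50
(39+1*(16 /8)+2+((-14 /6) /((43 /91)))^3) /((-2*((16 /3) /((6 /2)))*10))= 83083613 /38163360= 2.18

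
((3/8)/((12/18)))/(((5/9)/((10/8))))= 1.27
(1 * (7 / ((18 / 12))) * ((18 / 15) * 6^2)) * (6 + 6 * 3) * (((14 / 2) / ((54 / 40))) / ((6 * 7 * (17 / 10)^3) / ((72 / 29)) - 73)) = 301056000 / 121339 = 2481.11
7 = 7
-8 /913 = -0.01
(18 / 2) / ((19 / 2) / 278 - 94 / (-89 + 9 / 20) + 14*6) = 2954028 / 27930571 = 0.11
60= 60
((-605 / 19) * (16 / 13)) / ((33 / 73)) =-64240 / 741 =-86.69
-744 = -744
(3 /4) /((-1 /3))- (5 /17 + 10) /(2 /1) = -503 /68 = -7.40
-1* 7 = -7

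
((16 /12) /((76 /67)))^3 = 300763 /185193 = 1.62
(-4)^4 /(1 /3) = 768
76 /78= 38 /39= 0.97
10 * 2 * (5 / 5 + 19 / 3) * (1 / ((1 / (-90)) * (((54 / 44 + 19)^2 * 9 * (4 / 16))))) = -340736 / 23763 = -14.34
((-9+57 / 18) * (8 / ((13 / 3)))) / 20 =-7 / 13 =-0.54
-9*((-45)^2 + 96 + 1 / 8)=-19090.12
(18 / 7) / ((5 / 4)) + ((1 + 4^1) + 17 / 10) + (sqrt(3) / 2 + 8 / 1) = sqrt(3) / 2 + 1173 / 70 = 17.62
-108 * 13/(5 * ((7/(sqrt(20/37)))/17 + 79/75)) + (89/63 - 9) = -123640492858/326023173 + 75184200 * sqrt(185)/5174971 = -181.63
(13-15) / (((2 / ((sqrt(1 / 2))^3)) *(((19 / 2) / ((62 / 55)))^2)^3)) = -908803769344 *sqrt(2) / 1302260124847515625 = -0.00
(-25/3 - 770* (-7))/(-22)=-16145/66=-244.62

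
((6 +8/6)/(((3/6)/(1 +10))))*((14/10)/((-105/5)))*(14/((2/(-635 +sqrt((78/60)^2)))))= 10734878/225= 47710.57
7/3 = 2.33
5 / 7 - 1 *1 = -2 / 7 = -0.29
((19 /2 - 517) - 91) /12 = -399 /8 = -49.88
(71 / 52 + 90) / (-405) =-0.23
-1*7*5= -35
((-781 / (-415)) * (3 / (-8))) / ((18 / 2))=-781 / 9960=-0.08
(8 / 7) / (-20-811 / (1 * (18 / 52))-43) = -72 / 151571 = -0.00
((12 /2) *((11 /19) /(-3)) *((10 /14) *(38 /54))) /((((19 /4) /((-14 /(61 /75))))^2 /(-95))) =154000000 /212097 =726.08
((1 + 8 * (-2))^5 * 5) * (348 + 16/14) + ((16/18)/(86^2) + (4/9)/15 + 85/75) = -2316317991405239/1747305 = -1325651784.55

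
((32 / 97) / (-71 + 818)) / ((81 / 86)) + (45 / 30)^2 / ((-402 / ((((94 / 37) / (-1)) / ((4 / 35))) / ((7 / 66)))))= 136601027099 / 116397557928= 1.17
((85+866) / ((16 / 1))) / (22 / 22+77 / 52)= 4121 / 172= 23.96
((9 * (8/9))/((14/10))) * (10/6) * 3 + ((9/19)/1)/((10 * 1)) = 38063/1330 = 28.62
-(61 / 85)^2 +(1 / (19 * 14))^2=-263275851 / 511212100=-0.52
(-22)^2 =484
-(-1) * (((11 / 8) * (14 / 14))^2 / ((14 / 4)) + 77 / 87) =27775 / 19488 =1.43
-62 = -62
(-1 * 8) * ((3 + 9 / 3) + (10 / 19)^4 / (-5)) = -6239408 / 130321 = -47.88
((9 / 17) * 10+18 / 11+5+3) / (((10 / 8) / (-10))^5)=-91488256 / 187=-489242.01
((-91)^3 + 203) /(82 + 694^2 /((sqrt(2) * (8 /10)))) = 123552352 /362458168577 - 453561437560 * sqrt(2) /362458168577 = -1.77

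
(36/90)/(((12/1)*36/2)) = 1/540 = 0.00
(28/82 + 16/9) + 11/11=1151/369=3.12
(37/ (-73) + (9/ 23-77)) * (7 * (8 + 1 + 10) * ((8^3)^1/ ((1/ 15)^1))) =-132252986880/ 1679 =-78768902.25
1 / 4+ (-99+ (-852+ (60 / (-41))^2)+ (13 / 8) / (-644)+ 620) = -2845938997 / 8660512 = -328.61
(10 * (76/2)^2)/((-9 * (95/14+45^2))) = -40432/51201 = -0.79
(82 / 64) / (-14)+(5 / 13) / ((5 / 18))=7531 / 5824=1.29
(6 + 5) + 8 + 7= 26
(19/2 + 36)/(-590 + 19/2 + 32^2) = 91/887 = 0.10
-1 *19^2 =-361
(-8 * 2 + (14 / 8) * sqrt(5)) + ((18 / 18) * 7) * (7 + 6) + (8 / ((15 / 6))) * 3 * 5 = 7 * sqrt(5) / 4 + 123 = 126.91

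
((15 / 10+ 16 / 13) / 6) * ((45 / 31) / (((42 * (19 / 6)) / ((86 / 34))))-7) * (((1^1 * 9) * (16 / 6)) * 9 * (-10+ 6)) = 2498244624 / 911183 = 2741.76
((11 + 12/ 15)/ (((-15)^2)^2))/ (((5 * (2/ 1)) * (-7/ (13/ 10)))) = -767/ 177187500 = -0.00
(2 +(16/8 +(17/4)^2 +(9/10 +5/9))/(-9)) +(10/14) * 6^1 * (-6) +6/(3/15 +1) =-957331/45360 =-21.11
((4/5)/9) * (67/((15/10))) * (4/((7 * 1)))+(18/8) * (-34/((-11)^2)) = 374263/228690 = 1.64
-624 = -624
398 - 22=376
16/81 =0.20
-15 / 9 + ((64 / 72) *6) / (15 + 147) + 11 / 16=-3679 / 3888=-0.95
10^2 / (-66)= -50 / 33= -1.52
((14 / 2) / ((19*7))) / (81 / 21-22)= -7 / 2413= -0.00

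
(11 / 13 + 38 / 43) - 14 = -6859 / 559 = -12.27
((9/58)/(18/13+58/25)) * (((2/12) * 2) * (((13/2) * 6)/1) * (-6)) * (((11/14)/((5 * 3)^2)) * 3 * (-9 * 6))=451737/244412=1.85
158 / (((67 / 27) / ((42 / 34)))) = 89586 / 1139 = 78.65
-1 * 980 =-980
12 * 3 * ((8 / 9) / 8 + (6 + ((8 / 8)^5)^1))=256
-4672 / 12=-1168 / 3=-389.33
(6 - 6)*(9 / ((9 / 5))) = 0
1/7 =0.14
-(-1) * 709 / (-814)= -709 / 814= -0.87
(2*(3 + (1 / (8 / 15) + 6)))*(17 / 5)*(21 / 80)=31059 / 1600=19.41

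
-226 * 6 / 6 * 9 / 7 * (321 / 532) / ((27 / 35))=-60455 / 266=-227.27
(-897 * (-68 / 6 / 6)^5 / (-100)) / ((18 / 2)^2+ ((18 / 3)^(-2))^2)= -1698148972 / 637735275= -2.66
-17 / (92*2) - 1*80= -80.09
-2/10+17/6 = 79/30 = 2.63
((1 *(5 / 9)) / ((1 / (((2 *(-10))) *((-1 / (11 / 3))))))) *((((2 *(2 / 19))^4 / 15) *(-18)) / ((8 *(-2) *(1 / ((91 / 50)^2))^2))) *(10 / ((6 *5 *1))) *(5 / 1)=548599688 / 67196765625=0.01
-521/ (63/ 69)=-11983/ 21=-570.62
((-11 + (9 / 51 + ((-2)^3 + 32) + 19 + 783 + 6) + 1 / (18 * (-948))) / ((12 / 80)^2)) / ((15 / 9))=2382134230 / 108783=21898.04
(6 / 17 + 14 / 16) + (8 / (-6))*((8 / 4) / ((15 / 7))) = -101 / 6120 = -0.02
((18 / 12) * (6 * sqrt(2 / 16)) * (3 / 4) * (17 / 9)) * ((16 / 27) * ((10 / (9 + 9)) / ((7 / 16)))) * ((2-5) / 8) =-170 * sqrt(2) / 189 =-1.27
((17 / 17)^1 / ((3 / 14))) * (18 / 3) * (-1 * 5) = -140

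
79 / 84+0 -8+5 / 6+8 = 149 / 84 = 1.77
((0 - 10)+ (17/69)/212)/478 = -146263/6992184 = -0.02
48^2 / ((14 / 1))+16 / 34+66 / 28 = 39841 / 238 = 167.40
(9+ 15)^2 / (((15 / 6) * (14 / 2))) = 1152 / 35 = 32.91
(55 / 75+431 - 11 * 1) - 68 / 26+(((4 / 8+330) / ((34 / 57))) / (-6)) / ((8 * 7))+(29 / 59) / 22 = 401432137867 / 963842880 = 416.49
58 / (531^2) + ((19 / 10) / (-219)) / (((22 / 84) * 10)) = -0.00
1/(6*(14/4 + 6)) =1/57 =0.02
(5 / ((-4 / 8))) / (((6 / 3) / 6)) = -30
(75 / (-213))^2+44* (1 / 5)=224929 / 25205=8.92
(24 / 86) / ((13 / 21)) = 252 / 559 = 0.45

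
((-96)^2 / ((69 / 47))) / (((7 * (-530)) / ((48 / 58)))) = -1732608 / 1237285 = -1.40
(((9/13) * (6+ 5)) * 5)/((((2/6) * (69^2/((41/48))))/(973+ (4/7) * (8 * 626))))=60530965/770224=78.59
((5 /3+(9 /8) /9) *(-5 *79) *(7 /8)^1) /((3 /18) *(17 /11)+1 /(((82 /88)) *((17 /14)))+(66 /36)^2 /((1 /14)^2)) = -2734703895 /2914329632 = -0.94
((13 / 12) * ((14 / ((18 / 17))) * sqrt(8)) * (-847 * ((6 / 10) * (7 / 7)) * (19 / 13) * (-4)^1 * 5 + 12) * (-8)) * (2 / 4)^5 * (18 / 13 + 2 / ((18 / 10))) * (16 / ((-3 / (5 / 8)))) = 2798256440 * sqrt(2) / 3159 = 1252716.75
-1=-1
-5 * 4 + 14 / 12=-18.83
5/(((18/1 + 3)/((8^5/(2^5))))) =5120/21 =243.81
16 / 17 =0.94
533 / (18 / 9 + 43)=533 / 45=11.84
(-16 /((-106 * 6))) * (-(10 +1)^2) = -484 /159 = -3.04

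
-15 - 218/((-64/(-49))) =-5821/32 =-181.91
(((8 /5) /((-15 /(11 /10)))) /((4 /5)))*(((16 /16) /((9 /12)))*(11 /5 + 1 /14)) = -1166 /2625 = -0.44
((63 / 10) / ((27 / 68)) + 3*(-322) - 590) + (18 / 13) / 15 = -300308 / 195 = -1540.04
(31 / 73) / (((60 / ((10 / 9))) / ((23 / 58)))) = 0.00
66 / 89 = 0.74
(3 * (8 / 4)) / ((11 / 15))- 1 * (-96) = 1146 / 11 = 104.18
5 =5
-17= -17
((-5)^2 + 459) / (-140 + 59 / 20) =-3.53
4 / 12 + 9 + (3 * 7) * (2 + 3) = 343 / 3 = 114.33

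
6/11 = 0.55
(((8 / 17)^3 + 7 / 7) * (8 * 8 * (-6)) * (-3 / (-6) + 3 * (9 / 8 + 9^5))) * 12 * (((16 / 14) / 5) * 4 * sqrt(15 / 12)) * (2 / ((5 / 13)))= -10527149647872 * sqrt(5) / 4913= -4791252233.25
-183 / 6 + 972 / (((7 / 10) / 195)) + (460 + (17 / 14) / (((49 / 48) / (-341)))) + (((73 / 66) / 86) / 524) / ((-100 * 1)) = 27625422469182161 / 102015883200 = 270795.31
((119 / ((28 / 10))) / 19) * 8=340 / 19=17.89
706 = 706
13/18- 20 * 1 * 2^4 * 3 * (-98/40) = 42349/18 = 2352.72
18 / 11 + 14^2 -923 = -7979 / 11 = -725.36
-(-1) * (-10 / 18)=-5 / 9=-0.56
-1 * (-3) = 3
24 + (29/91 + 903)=84386/91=927.32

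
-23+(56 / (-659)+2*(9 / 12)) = -28449 / 1318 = -21.58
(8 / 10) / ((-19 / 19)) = -4 / 5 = -0.80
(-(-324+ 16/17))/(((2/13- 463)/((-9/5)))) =642564/511445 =1.26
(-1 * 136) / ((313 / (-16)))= 2176 / 313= 6.95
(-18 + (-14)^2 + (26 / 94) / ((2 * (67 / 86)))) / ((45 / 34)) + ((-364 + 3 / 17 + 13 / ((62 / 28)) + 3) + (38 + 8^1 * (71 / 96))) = -5855224717 / 33190460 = -176.41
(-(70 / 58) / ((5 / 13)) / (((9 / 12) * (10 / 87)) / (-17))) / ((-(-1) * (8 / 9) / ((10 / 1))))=13923 / 2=6961.50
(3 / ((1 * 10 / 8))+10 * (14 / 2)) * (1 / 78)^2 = 0.01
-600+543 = -57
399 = 399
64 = 64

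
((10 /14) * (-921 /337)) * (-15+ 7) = 36840 /2359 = 15.62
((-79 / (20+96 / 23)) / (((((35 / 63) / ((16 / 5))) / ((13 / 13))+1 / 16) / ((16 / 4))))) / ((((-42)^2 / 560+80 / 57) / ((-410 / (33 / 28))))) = 4229.66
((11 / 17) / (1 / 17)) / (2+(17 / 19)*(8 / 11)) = 2299 / 554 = 4.15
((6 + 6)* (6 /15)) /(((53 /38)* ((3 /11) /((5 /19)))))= 176 /53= 3.32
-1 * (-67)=67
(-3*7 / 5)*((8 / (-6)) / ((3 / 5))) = 28 / 3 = 9.33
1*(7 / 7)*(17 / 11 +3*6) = 215 / 11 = 19.55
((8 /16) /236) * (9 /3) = 3 /472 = 0.01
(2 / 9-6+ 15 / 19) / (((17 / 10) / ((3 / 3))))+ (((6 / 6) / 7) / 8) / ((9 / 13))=-52609 / 18088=-2.91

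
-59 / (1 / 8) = -472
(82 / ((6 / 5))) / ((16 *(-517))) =-205 / 24816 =-0.01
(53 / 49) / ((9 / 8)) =0.96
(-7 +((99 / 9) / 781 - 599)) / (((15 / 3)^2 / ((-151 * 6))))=1559226 / 71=21960.93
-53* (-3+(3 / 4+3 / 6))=92.75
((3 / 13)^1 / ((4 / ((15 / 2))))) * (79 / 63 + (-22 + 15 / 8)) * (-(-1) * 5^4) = -29721875 / 5824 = -5103.34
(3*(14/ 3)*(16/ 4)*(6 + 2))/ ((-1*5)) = -448/ 5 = -89.60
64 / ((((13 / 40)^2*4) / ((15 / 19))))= 384000 / 3211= 119.59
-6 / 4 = -3 / 2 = -1.50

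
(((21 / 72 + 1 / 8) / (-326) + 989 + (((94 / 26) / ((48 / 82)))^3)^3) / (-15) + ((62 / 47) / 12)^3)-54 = -1240241735688579685841699061913791391 / 1422308413604939563472460447744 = -871992.12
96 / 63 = 1.52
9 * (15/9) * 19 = 285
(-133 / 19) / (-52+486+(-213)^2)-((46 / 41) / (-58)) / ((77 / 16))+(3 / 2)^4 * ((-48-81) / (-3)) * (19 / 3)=92502515453609 / 67094432944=1378.69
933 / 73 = 12.78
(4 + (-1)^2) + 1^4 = 6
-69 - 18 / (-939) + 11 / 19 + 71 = 15451 / 5947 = 2.60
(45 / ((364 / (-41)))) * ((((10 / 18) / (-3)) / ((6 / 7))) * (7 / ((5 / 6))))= 1435 / 156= 9.20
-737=-737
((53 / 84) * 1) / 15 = 0.04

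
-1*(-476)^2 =-226576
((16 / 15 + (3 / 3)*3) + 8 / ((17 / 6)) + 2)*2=4534 / 255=17.78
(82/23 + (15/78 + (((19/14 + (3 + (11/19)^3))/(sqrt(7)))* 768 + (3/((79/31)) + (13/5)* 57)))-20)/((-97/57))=-503462016* sqrt(7)/1715833-1792522149/22912370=-854.55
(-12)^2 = 144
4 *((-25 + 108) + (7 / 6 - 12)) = 866 / 3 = 288.67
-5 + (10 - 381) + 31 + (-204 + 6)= -543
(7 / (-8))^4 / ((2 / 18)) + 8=54377 / 4096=13.28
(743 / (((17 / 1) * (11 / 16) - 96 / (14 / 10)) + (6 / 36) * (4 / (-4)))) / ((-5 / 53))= 13231344 / 95845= 138.05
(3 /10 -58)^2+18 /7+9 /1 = 2338603 /700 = 3340.86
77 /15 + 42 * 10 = 425.13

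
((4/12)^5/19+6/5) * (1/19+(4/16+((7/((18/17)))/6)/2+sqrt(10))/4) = 115011757/378963360+27707 * sqrt(10)/92340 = 1.25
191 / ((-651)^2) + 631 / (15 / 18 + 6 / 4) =270.43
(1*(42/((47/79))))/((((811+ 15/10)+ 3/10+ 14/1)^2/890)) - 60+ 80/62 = -121632187145/2075005491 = -58.62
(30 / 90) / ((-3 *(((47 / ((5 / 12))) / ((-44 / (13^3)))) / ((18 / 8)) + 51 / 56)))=3080 / 69364803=0.00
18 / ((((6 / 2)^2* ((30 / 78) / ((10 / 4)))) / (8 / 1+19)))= 351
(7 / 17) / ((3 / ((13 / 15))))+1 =856 / 765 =1.12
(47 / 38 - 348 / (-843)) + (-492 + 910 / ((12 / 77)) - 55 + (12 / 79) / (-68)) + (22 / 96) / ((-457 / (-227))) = 277555693136551 / 52429065424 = 5293.93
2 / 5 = 0.40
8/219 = 0.04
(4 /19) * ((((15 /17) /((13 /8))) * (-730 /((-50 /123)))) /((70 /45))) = 131.97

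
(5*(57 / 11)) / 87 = 95 / 319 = 0.30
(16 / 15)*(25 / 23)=80 / 69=1.16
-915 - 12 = -927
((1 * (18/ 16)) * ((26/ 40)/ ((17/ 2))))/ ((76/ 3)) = 351/ 103360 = 0.00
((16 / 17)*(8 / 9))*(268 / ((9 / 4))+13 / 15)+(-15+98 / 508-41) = 77937413 / 1748790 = 44.57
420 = 420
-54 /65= -0.83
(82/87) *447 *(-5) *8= -488720/29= -16852.41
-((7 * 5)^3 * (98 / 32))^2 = -4413675765625 / 256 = -17240920959.47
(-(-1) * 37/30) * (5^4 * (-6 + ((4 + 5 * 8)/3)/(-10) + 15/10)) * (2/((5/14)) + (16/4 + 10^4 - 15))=-1654855895/36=-45968219.31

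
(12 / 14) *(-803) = -4818 / 7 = -688.29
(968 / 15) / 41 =968 / 615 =1.57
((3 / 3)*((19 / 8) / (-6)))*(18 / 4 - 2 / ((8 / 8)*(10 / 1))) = -817 / 480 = -1.70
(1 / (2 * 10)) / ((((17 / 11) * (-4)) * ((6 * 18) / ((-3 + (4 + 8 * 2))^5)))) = -918731 / 8640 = -106.33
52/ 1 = 52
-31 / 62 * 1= -1 / 2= -0.50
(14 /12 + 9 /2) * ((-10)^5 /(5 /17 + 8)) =-28900000 /423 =-68321.51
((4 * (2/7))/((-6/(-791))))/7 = 452/21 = 21.52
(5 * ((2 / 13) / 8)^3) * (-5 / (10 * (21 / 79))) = -395 / 5905536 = -0.00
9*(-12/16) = -6.75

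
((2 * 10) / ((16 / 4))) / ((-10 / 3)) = -3 / 2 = -1.50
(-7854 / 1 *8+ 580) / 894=-31126 / 447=-69.63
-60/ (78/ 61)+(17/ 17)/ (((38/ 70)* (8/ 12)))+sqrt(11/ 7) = -21815/ 494+sqrt(77)/ 7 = -42.91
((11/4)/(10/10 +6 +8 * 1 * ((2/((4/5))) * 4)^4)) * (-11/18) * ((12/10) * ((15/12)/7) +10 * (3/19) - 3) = 12947/510764688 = 0.00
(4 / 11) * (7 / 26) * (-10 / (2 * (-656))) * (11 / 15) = 0.00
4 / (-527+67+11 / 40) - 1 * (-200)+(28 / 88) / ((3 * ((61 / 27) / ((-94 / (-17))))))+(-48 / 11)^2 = 505994063871 / 2307396553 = 219.29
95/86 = 1.10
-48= -48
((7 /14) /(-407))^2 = 0.00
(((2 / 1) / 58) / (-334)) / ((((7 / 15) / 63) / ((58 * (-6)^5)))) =1049760 / 167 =6285.99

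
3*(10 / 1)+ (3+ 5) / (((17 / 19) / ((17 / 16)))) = 39.50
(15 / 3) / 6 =5 / 6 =0.83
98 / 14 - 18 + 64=53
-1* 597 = -597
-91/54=-1.69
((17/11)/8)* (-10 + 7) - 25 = -25.58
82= 82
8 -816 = -808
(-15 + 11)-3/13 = -55/13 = -4.23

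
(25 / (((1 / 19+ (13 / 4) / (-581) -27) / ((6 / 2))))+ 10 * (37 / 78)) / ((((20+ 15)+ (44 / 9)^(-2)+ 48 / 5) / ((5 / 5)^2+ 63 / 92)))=6828220998500 / 92264811467127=0.07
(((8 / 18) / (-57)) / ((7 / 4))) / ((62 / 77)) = -88 / 15903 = -0.01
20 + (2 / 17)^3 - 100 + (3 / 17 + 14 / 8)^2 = -5996775 / 78608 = -76.29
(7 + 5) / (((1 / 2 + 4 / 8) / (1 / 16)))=3 / 4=0.75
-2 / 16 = -1 / 8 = -0.12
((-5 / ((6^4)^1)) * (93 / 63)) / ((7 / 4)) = -155 / 47628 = -0.00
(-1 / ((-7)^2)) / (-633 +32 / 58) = 29 / 898709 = 0.00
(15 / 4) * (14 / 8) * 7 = 735 / 16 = 45.94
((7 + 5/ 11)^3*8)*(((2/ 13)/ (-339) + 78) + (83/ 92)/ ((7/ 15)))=22742210834576/ 85852767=264897.82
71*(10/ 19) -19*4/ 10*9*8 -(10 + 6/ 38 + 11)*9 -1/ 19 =-66529/ 95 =-700.31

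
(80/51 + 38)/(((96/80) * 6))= 5045/918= 5.50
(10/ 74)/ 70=0.00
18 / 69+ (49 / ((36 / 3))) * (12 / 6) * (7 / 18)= 8537 / 2484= 3.44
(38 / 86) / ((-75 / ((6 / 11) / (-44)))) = 19 / 260150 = 0.00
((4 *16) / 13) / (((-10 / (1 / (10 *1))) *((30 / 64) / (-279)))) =29.30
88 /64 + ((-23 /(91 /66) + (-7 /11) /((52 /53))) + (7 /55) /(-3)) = -16.00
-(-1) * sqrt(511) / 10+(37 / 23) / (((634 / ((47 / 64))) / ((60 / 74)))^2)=497025 / 350274105344+sqrt(511) / 10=2.26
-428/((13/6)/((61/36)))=-13054/39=-334.72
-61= -61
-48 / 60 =-4 / 5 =-0.80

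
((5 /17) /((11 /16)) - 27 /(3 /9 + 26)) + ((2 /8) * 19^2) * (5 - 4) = 5297745 /59092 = 89.65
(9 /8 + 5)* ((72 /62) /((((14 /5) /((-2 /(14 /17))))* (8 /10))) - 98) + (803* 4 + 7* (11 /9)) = 11662619 /4464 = 2612.59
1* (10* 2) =20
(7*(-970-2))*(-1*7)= 47628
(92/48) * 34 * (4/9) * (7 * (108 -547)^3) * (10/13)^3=-463125137006000/59319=-7807365886.24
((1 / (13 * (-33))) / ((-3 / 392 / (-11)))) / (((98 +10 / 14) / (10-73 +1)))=170128 / 80847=2.10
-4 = -4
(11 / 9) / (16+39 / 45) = 5 / 69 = 0.07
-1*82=-82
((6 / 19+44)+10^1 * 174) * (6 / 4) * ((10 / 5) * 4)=406824 / 19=21411.79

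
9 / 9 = 1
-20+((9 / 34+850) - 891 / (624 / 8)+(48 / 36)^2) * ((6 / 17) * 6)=6612828 / 3757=1760.14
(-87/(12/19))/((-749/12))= 1653/749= 2.21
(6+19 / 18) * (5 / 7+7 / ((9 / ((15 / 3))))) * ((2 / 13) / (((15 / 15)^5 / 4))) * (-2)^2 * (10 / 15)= 1178560 / 22113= 53.30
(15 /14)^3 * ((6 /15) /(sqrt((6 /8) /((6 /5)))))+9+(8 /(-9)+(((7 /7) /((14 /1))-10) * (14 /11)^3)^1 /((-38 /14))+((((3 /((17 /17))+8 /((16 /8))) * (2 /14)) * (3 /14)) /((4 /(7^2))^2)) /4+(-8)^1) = 135 * sqrt(10) /686+457134037 /29132928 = 16.31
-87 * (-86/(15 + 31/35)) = 130935/278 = 470.99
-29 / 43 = -0.67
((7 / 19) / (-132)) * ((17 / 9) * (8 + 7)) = -595 / 7524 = -0.08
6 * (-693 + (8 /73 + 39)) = -286404 /73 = -3923.34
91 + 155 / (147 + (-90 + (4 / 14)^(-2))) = 25827 / 277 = 93.24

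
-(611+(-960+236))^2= -12769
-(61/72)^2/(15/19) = -70699/77760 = -0.91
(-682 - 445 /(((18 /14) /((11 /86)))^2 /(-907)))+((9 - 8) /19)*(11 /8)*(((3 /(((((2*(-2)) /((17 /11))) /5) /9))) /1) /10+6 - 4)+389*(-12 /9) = 508775411677 /182119104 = 2793.64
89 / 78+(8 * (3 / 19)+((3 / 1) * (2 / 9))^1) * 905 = 2589991 / 1482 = 1747.63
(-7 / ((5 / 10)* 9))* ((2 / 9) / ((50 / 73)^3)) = -2723119 / 2531250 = -1.08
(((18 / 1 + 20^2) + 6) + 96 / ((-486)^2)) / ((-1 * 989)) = -8345600 / 19466487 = -0.43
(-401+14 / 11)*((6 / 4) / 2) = -13191 / 44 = -299.80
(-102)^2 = 10404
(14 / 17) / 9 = 14 / 153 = 0.09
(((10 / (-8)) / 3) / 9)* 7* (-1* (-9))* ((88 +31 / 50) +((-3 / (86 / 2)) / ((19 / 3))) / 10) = -4223429 / 16340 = -258.47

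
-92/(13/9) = -63.69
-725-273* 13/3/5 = -4808/5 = -961.60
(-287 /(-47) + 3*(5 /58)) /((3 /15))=31.83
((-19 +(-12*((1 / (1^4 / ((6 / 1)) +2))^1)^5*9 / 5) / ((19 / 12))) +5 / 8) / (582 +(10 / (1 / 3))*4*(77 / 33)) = -5265728313 / 243241470160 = -0.02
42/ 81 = 14/ 27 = 0.52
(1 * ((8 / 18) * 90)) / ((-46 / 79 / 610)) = -963800 / 23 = -41904.35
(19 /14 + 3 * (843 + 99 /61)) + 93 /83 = 179781311 /70882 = 2536.35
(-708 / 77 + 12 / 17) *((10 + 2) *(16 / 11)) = -2133504 / 14399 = -148.17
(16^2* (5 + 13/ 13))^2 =2359296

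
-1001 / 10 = -100.10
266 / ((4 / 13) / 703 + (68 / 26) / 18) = 21878766 / 11987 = 1825.21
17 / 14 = 1.21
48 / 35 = 1.37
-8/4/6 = -1/3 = -0.33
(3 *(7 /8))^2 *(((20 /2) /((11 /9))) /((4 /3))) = 59535 /1408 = 42.28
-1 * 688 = -688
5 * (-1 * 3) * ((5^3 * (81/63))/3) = -5625/7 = -803.57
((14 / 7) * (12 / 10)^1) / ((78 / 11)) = 22 / 65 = 0.34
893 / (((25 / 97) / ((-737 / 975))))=-63839677 / 24375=-2619.06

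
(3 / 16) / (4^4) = 3 / 4096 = 0.00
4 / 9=0.44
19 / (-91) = -0.21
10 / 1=10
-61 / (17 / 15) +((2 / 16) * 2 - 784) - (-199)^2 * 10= -26985635 / 68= -396847.57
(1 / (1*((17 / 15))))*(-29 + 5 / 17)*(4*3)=-87840 / 289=-303.94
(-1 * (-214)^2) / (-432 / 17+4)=194633 / 91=2138.82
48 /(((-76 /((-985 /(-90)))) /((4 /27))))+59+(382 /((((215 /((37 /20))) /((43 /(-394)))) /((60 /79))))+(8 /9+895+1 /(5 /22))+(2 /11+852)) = 476919407705 /263466027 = 1810.17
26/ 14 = 1.86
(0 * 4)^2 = 0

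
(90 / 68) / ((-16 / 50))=-1125 / 272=-4.14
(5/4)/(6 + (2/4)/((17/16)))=17/88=0.19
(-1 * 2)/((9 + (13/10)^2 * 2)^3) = -250000/237176659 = -0.00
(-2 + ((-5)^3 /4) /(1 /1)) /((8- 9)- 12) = 133 /52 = 2.56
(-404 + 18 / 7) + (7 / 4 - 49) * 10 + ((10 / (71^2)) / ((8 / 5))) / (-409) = -50451487605 / 57729532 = -873.93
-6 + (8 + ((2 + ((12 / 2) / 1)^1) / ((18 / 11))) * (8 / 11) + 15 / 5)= 77 / 9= 8.56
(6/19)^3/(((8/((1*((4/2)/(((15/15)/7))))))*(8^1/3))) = 567/27436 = 0.02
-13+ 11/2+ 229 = 221.50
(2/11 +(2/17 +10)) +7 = 3235/187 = 17.30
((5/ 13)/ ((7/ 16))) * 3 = 240/ 91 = 2.64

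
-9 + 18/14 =-54/7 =-7.71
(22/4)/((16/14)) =4.81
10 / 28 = 0.36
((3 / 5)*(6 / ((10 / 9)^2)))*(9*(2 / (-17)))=-6561 / 2125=-3.09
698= 698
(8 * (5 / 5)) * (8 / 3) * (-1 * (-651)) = 13888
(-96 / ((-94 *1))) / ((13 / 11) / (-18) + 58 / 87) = 9504 / 5593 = 1.70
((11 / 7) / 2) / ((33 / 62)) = 31 / 21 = 1.48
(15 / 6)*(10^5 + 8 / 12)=750005 / 3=250001.67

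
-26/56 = -13/28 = -0.46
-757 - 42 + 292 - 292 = -799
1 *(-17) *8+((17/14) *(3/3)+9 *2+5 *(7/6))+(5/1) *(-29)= -255.95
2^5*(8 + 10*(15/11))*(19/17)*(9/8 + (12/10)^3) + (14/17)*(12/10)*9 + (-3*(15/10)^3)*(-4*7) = 116879553/46750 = 2500.10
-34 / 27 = -1.26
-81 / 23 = -3.52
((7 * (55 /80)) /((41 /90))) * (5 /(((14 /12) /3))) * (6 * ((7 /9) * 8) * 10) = 2079000 /41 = 50707.32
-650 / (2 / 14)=-4550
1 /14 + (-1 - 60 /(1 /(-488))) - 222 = 29057.07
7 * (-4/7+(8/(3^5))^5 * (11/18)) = -4.00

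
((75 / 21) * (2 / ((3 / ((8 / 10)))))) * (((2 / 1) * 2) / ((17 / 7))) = 160 / 51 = 3.14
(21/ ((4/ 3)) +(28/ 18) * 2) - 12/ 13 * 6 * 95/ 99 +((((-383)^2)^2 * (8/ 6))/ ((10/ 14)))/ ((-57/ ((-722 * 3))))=39287465020255789/ 25740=1526319542356.48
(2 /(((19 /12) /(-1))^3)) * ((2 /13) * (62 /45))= -47616 /445835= -0.11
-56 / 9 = -6.22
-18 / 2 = -9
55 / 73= 0.75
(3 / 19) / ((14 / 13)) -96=-25497 / 266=-95.85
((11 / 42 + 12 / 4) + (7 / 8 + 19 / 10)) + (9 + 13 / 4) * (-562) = -5777909 / 840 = -6878.46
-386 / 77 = -5.01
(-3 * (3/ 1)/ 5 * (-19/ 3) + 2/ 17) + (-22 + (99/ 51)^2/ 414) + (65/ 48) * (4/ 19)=-77201623/ 7577580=-10.19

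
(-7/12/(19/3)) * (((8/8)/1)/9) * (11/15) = -77/10260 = -0.01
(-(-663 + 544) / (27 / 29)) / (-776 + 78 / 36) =-6902 / 41787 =-0.17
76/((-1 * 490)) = -38/245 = -0.16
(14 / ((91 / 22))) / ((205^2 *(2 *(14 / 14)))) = 22 / 546325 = 0.00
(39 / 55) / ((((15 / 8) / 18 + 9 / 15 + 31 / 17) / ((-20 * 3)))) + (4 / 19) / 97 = -3518644148 / 209075449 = -16.83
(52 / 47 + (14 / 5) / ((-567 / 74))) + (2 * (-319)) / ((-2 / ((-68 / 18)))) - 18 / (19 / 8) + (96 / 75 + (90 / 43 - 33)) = -96542442127 / 77757975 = -1241.58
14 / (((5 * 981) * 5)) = 14 / 24525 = 0.00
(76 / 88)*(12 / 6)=19 / 11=1.73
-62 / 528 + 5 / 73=-943 / 19272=-0.05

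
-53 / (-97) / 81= 53 / 7857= 0.01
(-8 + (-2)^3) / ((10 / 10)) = -16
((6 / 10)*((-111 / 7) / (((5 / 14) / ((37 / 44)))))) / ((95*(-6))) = 4107 / 104500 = 0.04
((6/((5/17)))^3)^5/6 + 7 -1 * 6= 7350235618367513080.23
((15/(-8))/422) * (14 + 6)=-75/844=-0.09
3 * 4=12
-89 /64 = -1.39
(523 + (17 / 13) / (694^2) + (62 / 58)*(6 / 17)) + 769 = 3989316824437 / 3086805124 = 1292.38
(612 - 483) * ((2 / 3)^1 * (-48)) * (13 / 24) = -2236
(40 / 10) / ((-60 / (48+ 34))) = -5.47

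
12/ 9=4/ 3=1.33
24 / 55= 0.44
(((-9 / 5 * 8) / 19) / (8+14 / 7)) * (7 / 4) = -63 / 475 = -0.13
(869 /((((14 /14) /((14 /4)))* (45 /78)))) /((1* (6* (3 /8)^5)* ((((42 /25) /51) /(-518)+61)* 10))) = 7276352512 /37461123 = 194.24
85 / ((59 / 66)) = 5610 / 59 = 95.08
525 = 525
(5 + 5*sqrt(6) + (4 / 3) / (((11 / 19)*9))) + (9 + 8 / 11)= 5*sqrt(6) + 4450 / 297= 27.23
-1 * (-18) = 18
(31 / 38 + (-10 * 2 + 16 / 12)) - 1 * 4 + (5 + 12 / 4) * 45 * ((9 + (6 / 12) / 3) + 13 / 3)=551549 / 114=4838.15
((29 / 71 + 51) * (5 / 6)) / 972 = 9125 / 207036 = 0.04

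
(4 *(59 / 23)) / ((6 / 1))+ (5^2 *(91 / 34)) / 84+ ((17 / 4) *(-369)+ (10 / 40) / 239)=-1170536373 / 747592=-1565.74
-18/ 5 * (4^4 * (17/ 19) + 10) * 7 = -572292/ 95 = -6024.13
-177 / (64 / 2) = -177 / 32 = -5.53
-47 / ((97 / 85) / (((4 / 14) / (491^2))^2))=-15980 / 276244590810433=-0.00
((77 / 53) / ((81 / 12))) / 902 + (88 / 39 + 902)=689697344 / 762723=904.26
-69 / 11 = -6.27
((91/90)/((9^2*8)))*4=91/14580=0.01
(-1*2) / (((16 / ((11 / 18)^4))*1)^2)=-0.00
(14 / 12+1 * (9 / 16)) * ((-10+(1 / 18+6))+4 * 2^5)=185339 / 864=214.51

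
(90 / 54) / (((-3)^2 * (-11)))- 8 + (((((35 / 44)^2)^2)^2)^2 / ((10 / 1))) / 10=-170865981456103931945090382829 / 21314079398600313108953038848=-8.02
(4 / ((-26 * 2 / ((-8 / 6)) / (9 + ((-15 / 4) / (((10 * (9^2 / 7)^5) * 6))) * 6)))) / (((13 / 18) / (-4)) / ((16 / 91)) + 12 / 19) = -101758295521472 / 43580543387121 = -2.33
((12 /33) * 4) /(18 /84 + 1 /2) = 112 /55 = 2.04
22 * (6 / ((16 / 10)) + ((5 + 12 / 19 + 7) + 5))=17875 / 38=470.39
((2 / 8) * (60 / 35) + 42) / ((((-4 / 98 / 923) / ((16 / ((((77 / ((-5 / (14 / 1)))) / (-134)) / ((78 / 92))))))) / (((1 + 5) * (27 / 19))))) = -210984176520 / 3059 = -68971617.04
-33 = -33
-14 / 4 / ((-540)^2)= -7 / 583200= -0.00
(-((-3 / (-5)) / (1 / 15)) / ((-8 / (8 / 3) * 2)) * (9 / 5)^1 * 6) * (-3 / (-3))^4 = 81 / 5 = 16.20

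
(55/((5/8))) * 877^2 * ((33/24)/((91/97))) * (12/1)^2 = 1299926458512/91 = 14284906137.49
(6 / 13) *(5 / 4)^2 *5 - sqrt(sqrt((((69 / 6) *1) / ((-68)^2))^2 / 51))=-sqrt(46) *51^(3 / 4) / 6936 + 375 / 104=3.59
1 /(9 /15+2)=5 /13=0.38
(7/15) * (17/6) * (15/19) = 119/114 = 1.04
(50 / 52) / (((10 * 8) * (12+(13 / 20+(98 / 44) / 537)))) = 147675 / 155475944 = 0.00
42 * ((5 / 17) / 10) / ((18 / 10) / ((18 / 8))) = 105 / 68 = 1.54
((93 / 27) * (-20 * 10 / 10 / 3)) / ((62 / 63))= -23.33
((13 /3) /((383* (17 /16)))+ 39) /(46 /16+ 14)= 1219192 /527391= 2.31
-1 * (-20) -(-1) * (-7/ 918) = 18353/ 918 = 19.99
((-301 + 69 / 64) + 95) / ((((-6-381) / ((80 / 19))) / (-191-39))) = -175375 / 342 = -512.79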